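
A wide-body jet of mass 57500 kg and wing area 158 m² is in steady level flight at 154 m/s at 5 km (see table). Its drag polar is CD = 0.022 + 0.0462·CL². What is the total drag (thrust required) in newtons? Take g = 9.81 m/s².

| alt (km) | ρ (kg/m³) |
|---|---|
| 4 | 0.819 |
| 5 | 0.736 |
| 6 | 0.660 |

D = 41000 N

At 5 km, from the table: ρ = 0.736 kg/m³.
Weight W = mg = 57500 × 9.81 = 5.6408×10^5 N; in level flight L = W.
q = ½ρv² = ½ × 0.736 × 154² = 8727 Pa.
CL = W/(q·S) = 5.6408×10^5 / (8727 × 158) = 0.4091.
CD = 0.022 + 0.0462 × 0.4091² = 0.02973.
D = q·S·CD = 8727 × 158 × 0.02973 = 41000 N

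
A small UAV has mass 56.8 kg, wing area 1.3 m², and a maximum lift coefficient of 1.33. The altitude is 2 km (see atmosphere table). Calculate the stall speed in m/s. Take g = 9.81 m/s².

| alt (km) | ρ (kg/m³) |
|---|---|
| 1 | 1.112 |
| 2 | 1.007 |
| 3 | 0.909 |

V_stall = 25.3 m/s

At 2 km, from the table: ρ = 1.007 kg/m³.
At stall, lift equals weight: L = W = m·g = 56.8 × 9.81 = 557.2 N.
From L = ½ρV²S·CL,max = W: V_stall = √(2W/(ρSCL,max)) = √(2·557.2/(1.007·1.3·1.33))
V_stall = √640.1 = 25.3 m/s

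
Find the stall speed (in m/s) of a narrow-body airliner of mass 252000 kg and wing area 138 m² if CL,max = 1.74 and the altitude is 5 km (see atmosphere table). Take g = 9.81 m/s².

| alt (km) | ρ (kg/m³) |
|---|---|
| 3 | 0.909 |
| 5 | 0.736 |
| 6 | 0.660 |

At 5 km, from the table: ρ = 0.736 kg/m³.
Stall occurs when L = W at CL,max. W = mg = 252000 × 9.81 = 2.472×10^6 N.
V_stall = √(2W/(ρ·S·CL,max)) = √(2 × 2.472×10^6 / (0.736 × 138 × 1.74))
V_stall = √27980 = 167 m/s

V_stall = 167 m/s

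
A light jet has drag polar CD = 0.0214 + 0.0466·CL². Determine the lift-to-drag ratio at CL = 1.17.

CD = 0.0214 + 0.0466 × 1.17² = 0.08519
L/D = CL/CD = 1.17 / 0.08519 = 13.7

L/D = 13.7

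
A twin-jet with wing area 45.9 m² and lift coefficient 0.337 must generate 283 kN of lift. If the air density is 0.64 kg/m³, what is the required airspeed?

L = ½ρv²S·CL ⇒ v = √(2L/(ρ·S·CL))
v = √(2 × 2.83×10^5 / (0.64 × 45.9 × 0.337)) = √57170 = 239 m/s

v = 239 m/s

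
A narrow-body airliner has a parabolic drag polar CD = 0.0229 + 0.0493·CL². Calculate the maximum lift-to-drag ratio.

For CD = CD0 + K·CL², (L/D)max occurs at CL* = √(CD0/K) and equals 1/(2√(K·CD0)).
(L/D)max = 1/(2√(0.0493 × 0.0229)) = 1/(2 × 0.0336) = 14.9

(L/D)max = 14.9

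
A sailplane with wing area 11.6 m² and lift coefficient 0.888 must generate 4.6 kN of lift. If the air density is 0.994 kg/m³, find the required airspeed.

v = 30 m/s

L = ½ρv²S·CL ⇒ v = √(2L/(ρ·S·CL))
v = √(2 × 4600 / (0.994 × 11.6 × 0.888)) = √898.5 = 30 m/s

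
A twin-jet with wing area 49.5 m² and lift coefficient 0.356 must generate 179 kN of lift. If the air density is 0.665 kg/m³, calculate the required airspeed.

L = ½ρv²S·CL ⇒ v = √(2L/(ρ·S·CL))
v = √(2 × 1.79×10^5 / (0.665 × 49.5 × 0.356)) = √30550 = 175 m/s

v = 175 m/s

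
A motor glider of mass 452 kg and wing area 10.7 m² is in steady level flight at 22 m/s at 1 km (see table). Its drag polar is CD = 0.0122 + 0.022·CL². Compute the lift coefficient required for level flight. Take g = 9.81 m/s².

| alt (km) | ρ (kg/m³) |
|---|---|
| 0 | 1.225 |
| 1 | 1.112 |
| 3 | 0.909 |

CL = 1.54

At 1 km, from the table: ρ = 1.112 kg/m³.
Weight W = mg = 452 × 9.81 = 4434.1 N; in level flight L = W.
q = ½ρv² = ½ × 1.112 × 22² = 269.1 Pa.
Required CL = L/(qS) = 4434.1/(269.1·10.7) = 1.54.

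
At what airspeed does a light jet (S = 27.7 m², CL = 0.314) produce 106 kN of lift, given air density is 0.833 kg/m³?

L = ½ρv²S·CL ⇒ v = √(2L/(ρ·S·CL))
v = √(2 × 1.06×10^5 / (0.833 × 27.7 × 0.314)) = √29260 = 171 m/s

v = 171 m/s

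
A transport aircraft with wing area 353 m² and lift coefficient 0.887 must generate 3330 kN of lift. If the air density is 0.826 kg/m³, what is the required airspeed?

v = 160 m/s

L = ½ρv²S·CL ⇒ v = √(2L/(ρ·S·CL))
v = √(2 × 3.33×10^6 / (0.826 × 353 × 0.887)) = √25750 = 160 m/s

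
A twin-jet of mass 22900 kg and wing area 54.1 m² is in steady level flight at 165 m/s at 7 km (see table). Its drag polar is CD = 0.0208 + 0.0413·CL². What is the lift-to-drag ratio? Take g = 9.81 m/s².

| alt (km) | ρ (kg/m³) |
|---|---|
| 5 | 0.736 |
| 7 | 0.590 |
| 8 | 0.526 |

At 7 km, from the table: ρ = 0.590 kg/m³.
Level flight ⇒ L = W = m·g = 22900 × 9.81 = 2.2465×10^5 N.
Dynamic pressure q = 0.5 × 0.59 × 165² = 8031 Pa.
CL = 2W/(ρv²S) = 2×2.2465×10^5/(0.59×165²×54.1) = 0.517.
CD = 0.0208 + 0.0413 × 0.517² = 0.03184.
L/D = CL/CD = 0.517 / 0.03184 = 16.2

L/D = 16.2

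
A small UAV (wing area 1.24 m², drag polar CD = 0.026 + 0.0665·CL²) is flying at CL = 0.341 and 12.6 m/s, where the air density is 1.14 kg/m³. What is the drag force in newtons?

CD = 0.026 + 0.0665 × 0.341² = 0.03373
D = ½ρv²S·CD = ½ × 1.14 × 12.6² × 1.24 × 0.03373 = 3.79 N

D = 3.79 N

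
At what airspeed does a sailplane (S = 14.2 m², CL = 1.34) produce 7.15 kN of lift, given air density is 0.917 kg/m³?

v = 28.6 m/s

L = ½ρv²S·CL ⇒ v = √(2L/(ρ·S·CL))
v = √(2 × 7150 / (0.917 × 14.2 × 1.34)) = √819.5 = 28.6 m/s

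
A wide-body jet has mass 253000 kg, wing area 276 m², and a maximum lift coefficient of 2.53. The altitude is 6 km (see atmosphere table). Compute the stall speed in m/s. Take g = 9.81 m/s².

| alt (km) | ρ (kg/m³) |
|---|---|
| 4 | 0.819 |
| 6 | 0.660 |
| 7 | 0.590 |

At 6 km, from the table: ρ = 0.660 kg/m³.
At stall, lift equals weight: L = W = m·g = 253000 × 9.81 = 2.482×10^6 N.
From L = ½ρV²S·CL,max = W: V_stall = √(2W/(ρSCL,max)) = √(2·2.482×10^6/(0.66·276·2.53))
V_stall = √10770 = 104 m/s

V_stall = 104 m/s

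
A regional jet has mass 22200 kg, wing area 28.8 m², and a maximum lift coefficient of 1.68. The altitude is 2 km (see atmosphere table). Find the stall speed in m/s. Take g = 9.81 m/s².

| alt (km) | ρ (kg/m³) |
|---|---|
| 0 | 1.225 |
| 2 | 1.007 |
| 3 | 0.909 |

V_stall = 94.5 m/s

At 2 km, from the table: ρ = 1.007 kg/m³.
At stall, lift equals weight: L = W = m·g = 22200 × 9.81 = 2.178×10^5 N.
From L = ½ρV²S·CL,max = W: V_stall = √(2W/(ρSCL,max)) = √(2·2.178×10^5/(1.007·28.8·1.68))
V_stall = √8940 = 94.5 m/s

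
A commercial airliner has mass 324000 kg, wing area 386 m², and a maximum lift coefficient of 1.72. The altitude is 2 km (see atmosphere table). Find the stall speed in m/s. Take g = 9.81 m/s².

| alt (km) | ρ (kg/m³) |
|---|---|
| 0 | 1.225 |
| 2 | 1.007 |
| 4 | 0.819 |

At 2 km, from the table: ρ = 1.007 kg/m³.
Weight W = mg = 324000 × 9.81 = 3.178×10^6 N.
V_stall = √(2W/(ρ·S·CL,max)) = √(2 × 3.178×10^6 / (1.007 × 386 × 1.72))
V_stall = √9508 = 97.5 m/s

V_stall = 97.5 m/s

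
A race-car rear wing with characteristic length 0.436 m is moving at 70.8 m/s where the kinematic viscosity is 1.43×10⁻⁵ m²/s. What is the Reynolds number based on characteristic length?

Re = v·c/ν = 70.8 × 0.436 / (1.43×10⁻⁵) = 2.16×10^6

Re = 2.16×10^6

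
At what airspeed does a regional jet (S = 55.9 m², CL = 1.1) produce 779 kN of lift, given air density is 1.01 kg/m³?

L = ½ρv²S·CL ⇒ v = √(2L/(ρ·S·CL))
v = √(2 × 7.79×10^5 / (1.01 × 55.9 × 1.1)) = √25090 = 158 m/s

v = 158 m/s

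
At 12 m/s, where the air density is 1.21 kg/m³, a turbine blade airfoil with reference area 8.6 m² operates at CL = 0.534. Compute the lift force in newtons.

Dynamic pressure q = ½ρv² = ½ × 1.21 × 12² = 87.12 Pa.
L = q·S·CL = 87.12 × 8.6 × 0.534 = 400 N

L = 400 N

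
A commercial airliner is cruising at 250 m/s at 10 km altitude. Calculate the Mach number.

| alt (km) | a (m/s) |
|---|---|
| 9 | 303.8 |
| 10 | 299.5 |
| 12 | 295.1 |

M = 0.835

At 10 km, from the table: a = 299.5 m/s.
M = v/a = 250 / 299.5 = 0.835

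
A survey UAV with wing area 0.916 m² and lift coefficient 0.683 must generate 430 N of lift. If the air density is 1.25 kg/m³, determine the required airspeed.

L = ½ρv²S·CL ⇒ v = √(2L/(ρ·S·CL))
v = √(2 × 430 / (1.25 × 0.916 × 0.683)) = √1100 = 33.2 m/s

v = 33.2 m/s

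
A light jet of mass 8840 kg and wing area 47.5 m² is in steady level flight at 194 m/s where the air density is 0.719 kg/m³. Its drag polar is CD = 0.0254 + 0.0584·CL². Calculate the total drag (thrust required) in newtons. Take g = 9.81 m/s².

Level flight ⇒ L = W = m·g = 8840 × 9.81 = 86720 N.
q = ½ρv² = ½ × 0.719 × 194² = 13530 Pa.
Required CL = L/(qS) = 86720/(13530·47.5) = 0.1349.
CD = 0.0254 + 0.0584 × 0.1349² = 0.02646.
D = q·S·CD = 13530 × 47.5 × 0.02646 = 17010 N

D = 17000 N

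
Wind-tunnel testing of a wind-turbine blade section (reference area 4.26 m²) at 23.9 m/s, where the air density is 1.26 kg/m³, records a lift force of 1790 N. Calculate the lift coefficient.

CL = 1.17

From L = ½ρv²S·CL, rearranging gives CL = 2L/(ρv²S).
CL = 2 × 1790 / (1.26 × 23.9² × 4.26) = 1.17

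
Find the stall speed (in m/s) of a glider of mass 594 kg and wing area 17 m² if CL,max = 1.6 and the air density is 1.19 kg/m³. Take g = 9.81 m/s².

V_stall = 19 m/s

Weight W = mg = 594 × 9.81 = 5827 N.
From L = ½ρV²S·CL,max = W: V_stall = √(2W/(ρSCL,max)) = √(2·5827/(1.19·17·1.6))
V_stall = √360.1 = 19 m/s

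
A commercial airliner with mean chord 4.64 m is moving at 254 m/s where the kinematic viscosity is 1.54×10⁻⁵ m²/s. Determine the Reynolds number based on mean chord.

Re = v·c/ν = 254 × 4.64 / (1.54×10⁻⁵) = 7.65×10^7

Re = 7.65×10^7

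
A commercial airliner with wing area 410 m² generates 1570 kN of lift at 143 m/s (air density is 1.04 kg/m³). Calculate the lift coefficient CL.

From L = ½ρv²S·CL, rearranging gives CL = 2L/(ρv²S).
CL = 2 × 1.57×10^6 / (1.04 × 143² × 410) = 0.36

CL = 0.36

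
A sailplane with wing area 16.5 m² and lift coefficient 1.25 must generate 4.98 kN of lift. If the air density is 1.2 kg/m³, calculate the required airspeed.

L = ½ρv²S·CL ⇒ v = √(2L/(ρ·S·CL))
v = √(2 × 4980 / (1.2 × 16.5 × 1.25)) = √402.4 = 20.1 m/s

v = 20.1 m/s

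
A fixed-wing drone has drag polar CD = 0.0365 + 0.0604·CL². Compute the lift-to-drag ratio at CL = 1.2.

L/D = 9.72

CD = 0.0365 + 0.0604 × 1.2² = 0.1235
L/D = CL/CD = 1.2 / 0.1235 = 9.72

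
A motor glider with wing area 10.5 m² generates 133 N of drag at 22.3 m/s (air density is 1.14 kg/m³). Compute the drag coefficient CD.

CD = 0.0447

From D = ½ρv²S·CD, rearranging gives CD = 2D/(ρv²S).
CD = 2 × 133 / (1.14 × 22.3² × 10.5) = 0.0447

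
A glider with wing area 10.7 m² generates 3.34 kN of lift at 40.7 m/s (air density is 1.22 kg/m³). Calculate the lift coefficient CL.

CL = 0.309

From L = ½ρv²S·CL, rearranging gives CL = 2L/(ρv²S).
CL = 2 × 3340 / (1.22 × 40.7² × 10.7) = 0.309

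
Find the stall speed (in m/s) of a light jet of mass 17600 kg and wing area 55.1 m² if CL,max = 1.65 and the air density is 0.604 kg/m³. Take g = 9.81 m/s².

Stall occurs when L = W at CL,max. W = mg = 17600 × 9.81 = 1.727×10^5 N.
V_stall = √(2W/(ρ·S·CL,max)) = √(2 × 1.727×10^5 / (0.604 × 55.1 × 1.65))
V_stall = √6288 = 79.3 m/s

V_stall = 79.3 m/s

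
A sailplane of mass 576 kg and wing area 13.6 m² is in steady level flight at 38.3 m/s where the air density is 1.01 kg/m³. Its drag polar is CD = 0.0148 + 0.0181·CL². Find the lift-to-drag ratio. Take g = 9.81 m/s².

Level flight ⇒ L = W = m·g = 576 × 9.81 = 5650.6 N.
q = ½ρv² = ½ × 1.01 × 38.3² = 740.8 Pa.
CL = 2W/(ρv²S) = 2×5650.6/(1.01×38.3²×13.6) = 0.5609.
CD = 0.0148 + 0.0181 × 0.5609² = 0.02049.
L/D = CL/CD = 0.5609 / 0.02049 = 27.4

L/D = 27.4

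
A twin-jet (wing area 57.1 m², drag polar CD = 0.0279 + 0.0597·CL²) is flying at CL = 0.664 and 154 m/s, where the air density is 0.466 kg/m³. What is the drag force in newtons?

D = 17100 N

CD = 0.0279 + 0.0597 × 0.664² = 0.05422
D = ½ρv²S·CD = ½ × 0.466 × 154² × 57.1 × 0.05422 = 17100 N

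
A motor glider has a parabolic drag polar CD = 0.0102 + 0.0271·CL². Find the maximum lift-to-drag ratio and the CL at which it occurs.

For CD = CD0 + K·CL², (L/D)max occurs at CL* = √(CD0/K) and equals 1/(2√(K·CD0)).
(L/D)max = 1/(2√(0.0271 × 0.0102)) = 1/(2 × 0.01663) = 30.1
CL* = √(0.0102/0.0271) = 0.614

(L/D)max = 30.1, at CL = 0.614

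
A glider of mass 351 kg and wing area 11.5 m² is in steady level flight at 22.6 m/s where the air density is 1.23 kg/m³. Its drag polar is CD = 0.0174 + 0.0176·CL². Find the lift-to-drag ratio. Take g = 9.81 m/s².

Weight W = mg = 351 × 9.81 = 3443.3 N; in level flight L = W.
Dynamic pressure q = 0.5 × 1.23 × 22.6² = 314.1 Pa.
Required CL = L/(qS) = 3443.3/(314.1·11.5) = 0.9532.
CD = 0.0174 + 0.0176 × 0.9532² = 0.03339.
L/D = CL/CD = 0.9532 / 0.03339 = 28.5

L/D = 28.5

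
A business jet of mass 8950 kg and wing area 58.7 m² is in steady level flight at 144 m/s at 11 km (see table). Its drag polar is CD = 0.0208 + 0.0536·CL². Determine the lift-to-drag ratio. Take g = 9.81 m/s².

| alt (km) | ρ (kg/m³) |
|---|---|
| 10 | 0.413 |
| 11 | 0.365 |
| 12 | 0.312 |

L/D = 13.5

At 11 km, from the table: ρ = 0.365 kg/m³.
Level flight ⇒ L = W = m·g = 8950 × 9.81 = 87800 N.
q = ½ρv² = ½ × 0.365 × 144² = 3784 Pa.
CL = W/(q·S) = 87800 / (3784 × 58.7) = 0.3952.
CD = 0.0208 + 0.0536 × 0.3952² = 0.02917.
L/D = CL/CD = 0.3952 / 0.02917 = 13.5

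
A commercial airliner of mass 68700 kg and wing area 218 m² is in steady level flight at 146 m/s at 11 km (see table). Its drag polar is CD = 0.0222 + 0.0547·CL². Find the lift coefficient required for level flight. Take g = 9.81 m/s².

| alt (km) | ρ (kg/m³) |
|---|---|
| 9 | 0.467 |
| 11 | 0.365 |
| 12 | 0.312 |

At 11 km, from the table: ρ = 0.365 kg/m³.
Weight W = mg = 68700 × 9.81 = 6.7395×10^5 N; in level flight L = W.
q = ½ρv² = ½ × 0.365 × 146² = 3890 Pa.
CL = 2W/(ρv²S) = 2×6.7395×10^5/(0.365×146²×218) = 0.7947.

CL = 0.795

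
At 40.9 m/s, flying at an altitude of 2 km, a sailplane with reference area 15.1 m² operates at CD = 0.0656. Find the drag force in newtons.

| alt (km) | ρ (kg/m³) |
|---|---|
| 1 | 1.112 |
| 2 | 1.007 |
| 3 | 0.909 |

At 2 km, from the table: ρ = 1.007 kg/m³.
Dynamic pressure q = ½ρv² = ½ × 1.007 × 40.9² = 842.3 Pa.
D = q·S·CD = 842.3 × 15.1 × 0.0656 = 834 N

D = 834 N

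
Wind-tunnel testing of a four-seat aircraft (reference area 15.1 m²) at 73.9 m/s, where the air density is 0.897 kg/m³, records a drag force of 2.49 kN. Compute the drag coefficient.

From D = ½ρv²S·CD, rearranging gives CD = 2D/(ρv²S).
CD = 2 × 2490 / (0.897 × 73.9² × 15.1) = 0.0673

CD = 0.0673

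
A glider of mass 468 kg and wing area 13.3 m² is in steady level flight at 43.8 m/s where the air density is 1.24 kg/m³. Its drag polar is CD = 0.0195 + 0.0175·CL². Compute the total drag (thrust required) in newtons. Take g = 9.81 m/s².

Weight W = mg = 468 × 9.81 = 4591.1 N; in level flight L = W.
q = ½ρv² = ½ × 1.24 × 43.8² = 1189 Pa.
Required CL = L/(qS) = 4591.1/(1189·13.3) = 0.2902.
CD = 0.0195 + 0.0175 × 0.2902² = 0.02097.
D = q·S·CD = 1189 × 13.3 × 0.02097 = 331.8 N

D = 332 N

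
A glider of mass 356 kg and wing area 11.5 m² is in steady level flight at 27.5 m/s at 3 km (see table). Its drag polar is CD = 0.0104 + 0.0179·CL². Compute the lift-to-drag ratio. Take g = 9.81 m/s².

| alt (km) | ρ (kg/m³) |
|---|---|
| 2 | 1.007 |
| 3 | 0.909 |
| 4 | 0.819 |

L/D = 36.3

At 3 km, from the table: ρ = 0.909 kg/m³.
Level flight ⇒ L = W = m·g = 356 × 9.81 = 3492.4 N.
Dynamic pressure q = 0.5 × 0.909 × 27.5² = 343.7 Pa.
Required CL = L/(qS) = 3492.4/(343.7·11.5) = 0.8835.
CD = 0.0104 + 0.0179 × 0.8835² = 0.02437.
L/D = CL/CD = 0.8835 / 0.02437 = 36.3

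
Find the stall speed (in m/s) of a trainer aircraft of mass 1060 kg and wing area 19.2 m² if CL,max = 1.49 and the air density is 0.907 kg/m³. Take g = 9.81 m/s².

Weight W = mg = 1060 × 9.81 = 10400 N.
V_stall = √(2W/(ρ·S·CL,max)) = √(2 × 10400 / (0.907 × 19.2 × 1.49))
V_stall = √801.5 = 28.3 m/s

V_stall = 28.3 m/s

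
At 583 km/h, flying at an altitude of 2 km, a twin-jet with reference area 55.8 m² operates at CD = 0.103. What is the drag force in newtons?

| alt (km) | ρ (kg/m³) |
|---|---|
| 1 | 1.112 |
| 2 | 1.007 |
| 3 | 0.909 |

D = 75900 N

At 2 km, from the table: ρ = 1.007 kg/m³.
Convert speed: v = 583 km/h ÷ 3.6 = 161.9 m/s.
Dynamic pressure q = ½ρv² = ½ × 1.007 × 161.9² = 13200 Pa.
D = q·S·CD = 13200 × 55.8 × 0.103 = 75900 N ≈ 75.9 kN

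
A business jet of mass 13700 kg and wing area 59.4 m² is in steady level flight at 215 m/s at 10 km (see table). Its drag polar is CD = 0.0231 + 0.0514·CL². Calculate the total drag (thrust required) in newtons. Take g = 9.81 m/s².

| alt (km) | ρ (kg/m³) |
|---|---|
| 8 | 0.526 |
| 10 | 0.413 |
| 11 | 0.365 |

At 10 km, from the table: ρ = 0.413 kg/m³.
Weight W = mg = 13700 × 9.81 = 1.344×10^5 N; in level flight L = W.
Dynamic pressure q = 0.5 × 0.413 × 215² = 9545 Pa.
CL = W/(q·S) = 1.344×10^5 / (9545 × 59.4) = 0.237.
CD = 0.0231 + 0.0514 × 0.237² = 0.02599.
D = q·S·CD = 9545 × 59.4 × 0.02599 = 14740 N

D = 14700 N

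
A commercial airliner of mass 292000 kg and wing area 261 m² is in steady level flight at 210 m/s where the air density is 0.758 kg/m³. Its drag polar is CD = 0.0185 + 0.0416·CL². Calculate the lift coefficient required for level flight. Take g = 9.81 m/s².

Weight W = mg = 292000 × 9.81 = 2.8645×10^6 N; in level flight L = W.
q = ½ρv² = ½ × 0.758 × 210² = 16710 Pa.
CL = W/(q·S) = 2.8645×10^6 / (16710 × 261) = 0.6566.

CL = 0.657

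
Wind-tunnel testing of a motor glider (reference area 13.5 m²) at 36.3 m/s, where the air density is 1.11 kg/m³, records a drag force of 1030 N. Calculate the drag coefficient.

CD = 0.104

From D = ½ρv²S·CD, rearranging gives CD = 2D/(ρv²S).
CD = 2 × 1030 / (1.11 × 36.3² × 13.5) = 0.104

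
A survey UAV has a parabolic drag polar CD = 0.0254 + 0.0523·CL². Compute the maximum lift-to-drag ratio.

For CD = CD0 + K·CL², (L/D)max occurs at CL* = √(CD0/K) and equals 1/(2√(K·CD0)).
(L/D)max = 1/(2√(0.0523 × 0.0254)) = 1/(2 × 0.03645) = 13.7

(L/D)max = 13.7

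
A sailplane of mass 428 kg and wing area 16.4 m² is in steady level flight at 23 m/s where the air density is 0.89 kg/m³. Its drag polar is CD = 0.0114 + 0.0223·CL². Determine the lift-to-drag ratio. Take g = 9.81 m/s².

L/D = 28.8

Level flight ⇒ L = W = m·g = 428 × 9.81 = 4198.7 N.
q = ½ρv² = ½ × 0.89 × 23² = 235.4 Pa.
CL = 2W/(ρv²S) = 2×4198.7/(0.89×23²×16.4) = 1.088.
CD = 0.0114 + 0.0223 × 1.088² = 0.03778.
L/D = CL/CD = 1.088 / 0.03778 = 28.8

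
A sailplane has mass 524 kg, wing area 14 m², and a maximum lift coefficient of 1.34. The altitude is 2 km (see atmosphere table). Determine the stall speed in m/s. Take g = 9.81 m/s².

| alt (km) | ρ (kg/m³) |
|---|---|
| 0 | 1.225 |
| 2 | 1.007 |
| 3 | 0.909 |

V_stall = 23.3 m/s

At 2 km, from the table: ρ = 1.007 kg/m³.
At stall, lift equals weight: L = W = m·g = 524 × 9.81 = 5140 N.
V_stall = √(2W/(ρ·S·CL,max)) = √(2 × 5140 / (1.007 × 14 × 1.34))
V_stall = √544.2 = 23.3 m/s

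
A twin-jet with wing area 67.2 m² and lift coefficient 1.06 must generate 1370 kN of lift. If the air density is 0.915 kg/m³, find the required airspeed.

v = 205 m/s

L = ½ρv²S·CL ⇒ v = √(2L/(ρ·S·CL))
v = √(2 × 1.37×10^6 / (0.915 × 67.2 × 1.06)) = √42040 = 205 m/s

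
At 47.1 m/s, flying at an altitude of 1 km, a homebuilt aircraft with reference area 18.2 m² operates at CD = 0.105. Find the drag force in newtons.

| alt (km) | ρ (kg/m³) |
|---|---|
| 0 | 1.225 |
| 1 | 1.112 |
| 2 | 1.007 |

D = 2360 N

At 1 km, from the table: ρ = 1.112 kg/m³.
D = ½ρv²S·CD = ½ × 1.112 × 47.1² × 18.2 × 0.105 = 2360 N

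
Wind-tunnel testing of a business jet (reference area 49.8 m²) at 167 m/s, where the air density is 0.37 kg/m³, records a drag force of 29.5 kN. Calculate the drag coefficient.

CD = 0.115

From D = ½ρv²S·CD, rearranging gives CD = 2D/(ρv²S).
CD = 2 × 29500 / (0.37 × 167² × 49.8) = 0.115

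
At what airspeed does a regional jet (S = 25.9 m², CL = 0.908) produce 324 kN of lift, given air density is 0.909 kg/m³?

v = 174 m/s

L = ½ρv²S·CL ⇒ v = √(2L/(ρ·S·CL))
v = √(2 × 3.24×10^5 / (0.909 × 25.9 × 0.908)) = √30310 = 174 m/s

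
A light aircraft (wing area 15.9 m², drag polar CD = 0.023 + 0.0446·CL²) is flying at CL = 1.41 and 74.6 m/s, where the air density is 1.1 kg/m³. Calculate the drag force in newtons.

CD = 0.023 + 0.0446 × 1.41² = 0.1117
D = ½ρv²S·CD = ½ × 1.1 × 74.6² × 15.9 × 0.1117 = 5430 N

D = 5430 N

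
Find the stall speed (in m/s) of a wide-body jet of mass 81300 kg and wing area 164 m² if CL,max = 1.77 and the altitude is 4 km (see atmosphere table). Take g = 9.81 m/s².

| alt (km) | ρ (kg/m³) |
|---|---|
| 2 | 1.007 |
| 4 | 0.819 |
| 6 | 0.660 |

V_stall = 81.9 m/s

At 4 km, from the table: ρ = 0.819 kg/m³.
Weight W = mg = 81300 × 9.81 = 7.976×10^5 N.
V_stall = √(2W/(ρ·S·CL,max)) = √(2 × 7.976×10^5 / (0.819 × 164 × 1.77))
V_stall = √6709 = 81.9 m/s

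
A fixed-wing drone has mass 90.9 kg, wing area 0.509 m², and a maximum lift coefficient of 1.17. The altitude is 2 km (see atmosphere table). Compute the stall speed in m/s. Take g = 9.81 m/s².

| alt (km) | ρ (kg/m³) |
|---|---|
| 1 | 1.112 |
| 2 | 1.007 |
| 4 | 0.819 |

V_stall = 54.5 m/s

At 2 km, from the table: ρ = 1.007 kg/m³.
Weight W = mg = 90.9 × 9.81 = 891.7 N.
V_stall = √(2W/(ρ·S·CL,max)) = √(2 × 891.7 / (1.007 × 0.509 × 1.17))
V_stall = √2974 = 54.5 m/s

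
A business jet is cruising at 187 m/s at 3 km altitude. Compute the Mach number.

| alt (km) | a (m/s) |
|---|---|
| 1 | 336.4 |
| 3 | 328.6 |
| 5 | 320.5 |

At 3 km, from the table: a = 328.6 m/s.
M = v/a = 187 / 328.6 = 0.569

M = 0.569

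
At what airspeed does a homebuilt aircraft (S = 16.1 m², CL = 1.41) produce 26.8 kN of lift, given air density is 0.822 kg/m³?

L = ½ρv²S·CL ⇒ v = √(2L/(ρ·S·CL))
v = √(2 × 26800 / (0.822 × 16.1 × 1.41)) = √2872 = 53.6 m/s

v = 53.6 m/s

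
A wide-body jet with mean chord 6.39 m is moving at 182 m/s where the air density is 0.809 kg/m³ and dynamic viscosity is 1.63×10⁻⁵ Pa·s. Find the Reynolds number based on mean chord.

Re = ρ·v·c/μ = 0.809 × 182 × 6.39 / (1.63×10⁻⁵) = 5.77×10^7

Re = 5.77×10^7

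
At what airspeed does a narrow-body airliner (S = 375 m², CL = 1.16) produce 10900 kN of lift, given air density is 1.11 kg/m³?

v = 212 m/s

L = ½ρv²S·CL ⇒ v = √(2L/(ρ·S·CL))
v = √(2 × 1.09×10^7 / (1.11 × 375 × 1.16)) = √45150 = 212 m/s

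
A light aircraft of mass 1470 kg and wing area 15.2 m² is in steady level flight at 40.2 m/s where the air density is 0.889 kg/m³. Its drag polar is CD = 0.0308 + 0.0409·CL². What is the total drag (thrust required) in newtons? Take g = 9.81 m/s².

D = 1120 N

In steady level flight, lift balances weight: W = mg = 1470 × 9.81 = 14421 N.
q = ½ρv² = ½ × 0.889 × 40.2² = 718.3 Pa.
CL = W/(q·S) = 14421 / (718.3 × 15.2) = 1.321.
CD = 0.0308 + 0.0409 × 1.321² = 0.1021.
D = q·S·CD = 718.3 × 15.2 × 0.1021 = 1115 N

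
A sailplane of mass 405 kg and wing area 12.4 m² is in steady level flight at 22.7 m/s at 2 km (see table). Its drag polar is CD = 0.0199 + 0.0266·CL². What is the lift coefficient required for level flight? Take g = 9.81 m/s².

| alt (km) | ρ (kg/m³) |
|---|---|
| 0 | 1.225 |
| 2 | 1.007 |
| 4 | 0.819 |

At 2 km, from the table: ρ = 1.007 kg/m³.
In steady level flight, lift balances weight: W = mg = 405 × 9.81 = 3973.1 N.
Dynamic pressure q = 0.5 × 1.007 × 22.7² = 259.4 Pa.
CL = 2W/(ρv²S) = 2×3973.1/(1.007×22.7²×12.4) = 1.235.

CL = 1.23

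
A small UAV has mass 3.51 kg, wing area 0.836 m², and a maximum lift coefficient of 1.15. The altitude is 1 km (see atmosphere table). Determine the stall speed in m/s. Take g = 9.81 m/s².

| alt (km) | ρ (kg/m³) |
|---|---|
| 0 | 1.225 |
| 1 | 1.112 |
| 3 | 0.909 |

V_stall = 8.03 m/s

At 1 km, from the table: ρ = 1.112 kg/m³.
Weight W = mg = 3.51 × 9.81 = 34.43 N.
From L = ½ρV²S·CL,max = W: V_stall = √(2W/(ρSCL,max)) = √(2·34.43/(1.112·0.836·1.15))
V_stall = √64.42 = 8.03 m/s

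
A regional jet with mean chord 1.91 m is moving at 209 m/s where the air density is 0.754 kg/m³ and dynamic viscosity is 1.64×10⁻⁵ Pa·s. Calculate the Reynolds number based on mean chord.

Re = ρ·v·c/μ = 0.754 × 209 × 1.91 / (1.64×10⁻⁵) = 1.84×10^7

Re = 1.84×10^7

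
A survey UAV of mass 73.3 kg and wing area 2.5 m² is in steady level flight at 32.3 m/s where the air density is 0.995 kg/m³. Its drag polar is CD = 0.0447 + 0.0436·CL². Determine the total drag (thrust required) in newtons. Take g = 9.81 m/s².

D = 75.4 N

Level flight ⇒ L = W = m·g = 73.3 × 9.81 = 719.07 N.
Dynamic pressure q = 0.5 × 0.995 × 32.3² = 519 Pa.
CL = 2W/(ρv²S) = 2×719.07/(0.995×32.3²×2.5) = 0.5542.
CD = 0.0447 + 0.0436 × 0.5542² = 0.05809.
D = q·S·CD = 519 × 2.5 × 0.05809 = 75.38 N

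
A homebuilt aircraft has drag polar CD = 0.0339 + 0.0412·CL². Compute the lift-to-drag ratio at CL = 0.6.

CD = 0.0339 + 0.0412 × 0.6² = 0.04873
L/D = CL/CD = 0.6 / 0.04873 = 12.3

L/D = 12.3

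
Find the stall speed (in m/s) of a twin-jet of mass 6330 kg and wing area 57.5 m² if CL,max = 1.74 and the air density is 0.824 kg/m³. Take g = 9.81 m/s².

V_stall = 38.8 m/s

Stall occurs when L = W at CL,max. W = mg = 6330 × 9.81 = 62100 N.
V_stall = √(2W/(ρ·S·CL,max)) = √(2 × 62100 / (0.824 × 57.5 × 1.74))
V_stall = √1506 = 38.8 m/s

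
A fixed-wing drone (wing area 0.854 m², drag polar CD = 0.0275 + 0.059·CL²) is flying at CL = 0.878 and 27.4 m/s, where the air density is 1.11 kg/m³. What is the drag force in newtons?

D = 26 N

CD = 0.0275 + 0.059 × 0.878² = 0.07298
D = ½ρv²S·CD = ½ × 1.11 × 27.4² × 0.854 × 0.07298 = 26 N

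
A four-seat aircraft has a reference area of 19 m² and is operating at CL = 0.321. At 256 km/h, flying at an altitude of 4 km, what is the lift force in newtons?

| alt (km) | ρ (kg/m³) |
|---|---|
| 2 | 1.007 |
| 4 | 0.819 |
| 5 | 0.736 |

At 4 km, from the table: ρ = 0.819 kg/m³.
Convert speed: v = 256 km/h ÷ 3.6 = 71.11 m/s.
Dynamic pressure q = ½ρv² = ½ × 0.819 × 71.11² = 2071 Pa.
L = q·S·CL = 2071 × 19 × 0.321 = 12600 N ≈ 12.6 kN

L = 12600 N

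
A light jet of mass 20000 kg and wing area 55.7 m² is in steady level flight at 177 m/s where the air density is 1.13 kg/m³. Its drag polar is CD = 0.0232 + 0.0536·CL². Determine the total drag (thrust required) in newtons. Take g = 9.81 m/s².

In steady level flight, lift balances weight: W = mg = 20000 × 9.81 = 1.962×10^5 N.
Dynamic pressure q = 0.5 × 1.13 × 177² = 17700 Pa.
Required CL = L/(qS) = 1.962×10^5/(17700·55.7) = 0.199.
CD = 0.0232 + 0.0536 × 0.199² = 0.02532.
D = q·S·CD = 17700 × 55.7 × 0.02532 = 24970 N

D = 25000 N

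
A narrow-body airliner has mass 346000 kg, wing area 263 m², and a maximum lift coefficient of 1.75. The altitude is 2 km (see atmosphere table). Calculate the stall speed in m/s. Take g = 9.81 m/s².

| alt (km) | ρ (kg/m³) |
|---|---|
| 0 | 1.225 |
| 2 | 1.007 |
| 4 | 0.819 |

V_stall = 121 m/s

At 2 km, from the table: ρ = 1.007 kg/m³.
Weight W = mg = 346000 × 9.81 = 3.394×10^6 N.
V_stall = √(2W/(ρ·S·CL,max)) = √(2 × 3.394×10^6 / (1.007 × 263 × 1.75))
V_stall = √14650 = 121 m/s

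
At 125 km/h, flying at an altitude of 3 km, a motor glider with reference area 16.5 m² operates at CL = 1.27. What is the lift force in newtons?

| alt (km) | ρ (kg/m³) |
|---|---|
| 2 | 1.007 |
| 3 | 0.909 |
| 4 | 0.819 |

L = 11500 N

At 3 km, from the table: ρ = 0.909 kg/m³.
Convert speed: v = 125 km/h ÷ 3.6 = 34.72 m/s.
Dynamic pressure q = ½ρv² = ½ × 0.909 × 34.72² = 548 Pa.
L = q·S·CL = 548 × 16.5 × 1.27 = 11500 N ≈ 11.5 kN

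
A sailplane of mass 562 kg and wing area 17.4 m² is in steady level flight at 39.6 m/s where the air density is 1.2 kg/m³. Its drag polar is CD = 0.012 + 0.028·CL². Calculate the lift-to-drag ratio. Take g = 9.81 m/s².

L/D = 22.2

Level flight ⇒ L = W = m·g = 562 × 9.81 = 5513.2 N.
q = ½ρv² = ½ × 1.2 × 39.6² = 940.9 Pa.
CL = 2W/(ρv²S) = 2×5513.2/(1.2×39.6²×17.4) = 0.3368.
CD = 0.012 + 0.028 × 0.3368² = 0.01518.
L/D = CL/CD = 0.3368 / 0.01518 = 22.2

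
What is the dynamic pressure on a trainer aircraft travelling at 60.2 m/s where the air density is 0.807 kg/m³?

q = ½ρv² = ½ × 0.807 × 60.2² = 1460 Pa

q = 1460 Pa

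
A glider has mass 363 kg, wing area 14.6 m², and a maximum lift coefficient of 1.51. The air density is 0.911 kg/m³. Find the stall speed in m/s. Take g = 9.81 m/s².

Stall occurs when L = W at CL,max. W = mg = 363 × 9.81 = 3561 N.
V_stall = √(2W/(ρ·S·CL,max)) = √(2 × 3561 / (0.911 × 14.6 × 1.51))
V_stall = √354.6 = 18.8 m/s

V_stall = 18.8 m/s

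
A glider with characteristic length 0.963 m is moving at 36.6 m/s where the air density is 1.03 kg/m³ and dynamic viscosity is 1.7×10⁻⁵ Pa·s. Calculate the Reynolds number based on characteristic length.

Re = 2.14×10^6

Re = ρ·v·c/μ = 1.03 × 36.6 × 0.963 / (1.7×10⁻⁵) = 2.14×10^6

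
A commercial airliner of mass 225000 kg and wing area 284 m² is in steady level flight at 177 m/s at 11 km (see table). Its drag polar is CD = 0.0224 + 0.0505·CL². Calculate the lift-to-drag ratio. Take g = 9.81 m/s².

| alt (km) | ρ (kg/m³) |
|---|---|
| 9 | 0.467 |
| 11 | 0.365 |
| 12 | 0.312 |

L/D = 11.7

At 11 km, from the table: ρ = 0.365 kg/m³.
In steady level flight, lift balances weight: W = mg = 225000 × 9.81 = 2.2072×10^6 N.
Dynamic pressure q = 0.5 × 0.365 × 177² = 5718 Pa.
Required CL = L/(qS) = 2.2072×10^6/(5718·284) = 1.359.
CD = 0.0224 + 0.0505 × 1.359² = 0.1157.
L/D = CL/CD = 1.359 / 0.1157 = 11.7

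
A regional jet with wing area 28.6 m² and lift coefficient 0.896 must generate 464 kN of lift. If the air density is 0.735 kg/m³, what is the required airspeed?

L = ½ρv²S·CL ⇒ v = √(2L/(ρ·S·CL))
v = √(2 × 4.64×10^5 / (0.735 × 28.6 × 0.896)) = √49270 = 222 m/s

v = 222 m/s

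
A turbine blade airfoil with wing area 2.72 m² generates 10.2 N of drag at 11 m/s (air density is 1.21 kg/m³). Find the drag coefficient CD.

CD = 0.0512

From D = ½ρv²S·CD, rearranging gives CD = 2D/(ρv²S).
CD = 2 × 10.2 / (1.21 × 11² × 2.72) = 0.0512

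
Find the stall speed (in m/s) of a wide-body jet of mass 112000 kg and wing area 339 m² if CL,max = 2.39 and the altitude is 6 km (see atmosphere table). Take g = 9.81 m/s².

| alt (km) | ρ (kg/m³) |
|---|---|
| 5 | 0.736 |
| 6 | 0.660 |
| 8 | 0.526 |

V_stall = 64.1 m/s

At 6 km, from the table: ρ = 0.660 kg/m³.
At stall, lift equals weight: L = W = m·g = 112000 × 9.81 = 1.099×10^6 N.
From L = ½ρV²S·CL,max = W: V_stall = √(2W/(ρSCL,max)) = √(2·1.099×10^6/(0.66·339·2.39))
V_stall = √4109 = 64.1 m/s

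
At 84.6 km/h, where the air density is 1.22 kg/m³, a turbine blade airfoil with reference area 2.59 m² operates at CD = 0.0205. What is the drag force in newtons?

D = 17.9 N

Convert speed: v = 84.6 km/h ÷ 3.6 = 23.5 m/s.
D = ½ρv²S·CD = ½ × 1.22 × 23.5² × 2.59 × 0.0205 = 17.9 N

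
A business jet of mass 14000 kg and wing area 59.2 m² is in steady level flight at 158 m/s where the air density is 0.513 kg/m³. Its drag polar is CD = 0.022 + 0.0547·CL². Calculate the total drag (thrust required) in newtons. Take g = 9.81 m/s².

D = 11100 N

Level flight ⇒ L = W = m·g = 14000 × 9.81 = 1.3734×10^5 N.
Dynamic pressure q = 0.5 × 0.513 × 158² = 6403 Pa.
CL = W/(q·S) = 1.3734×10^5 / (6403 × 59.2) = 0.3623.
CD = 0.022 + 0.0547 × 0.3623² = 0.02918.
D = q·S·CD = 6403 × 59.2 × 0.02918 = 11060 N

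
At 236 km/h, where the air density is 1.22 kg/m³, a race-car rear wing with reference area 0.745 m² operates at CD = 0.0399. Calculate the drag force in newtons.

Convert speed: v = 236 km/h ÷ 3.6 = 65.56 m/s.
D = ½ρv²S·CD = ½ × 1.22 × 65.56² × 0.745 × 0.0399 = 77.9 N

D = 77.9 N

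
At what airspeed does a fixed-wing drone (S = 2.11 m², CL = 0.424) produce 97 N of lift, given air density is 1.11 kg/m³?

L = ½ρv²S·CL ⇒ v = √(2L/(ρ·S·CL))
v = √(2 × 97 / (1.11 × 2.11 × 0.424)) = √195.4 = 14 m/s

v = 14 m/s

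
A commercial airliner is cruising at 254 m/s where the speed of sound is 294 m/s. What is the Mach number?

M = v/a = 254 / 294 = 0.864

M = 0.864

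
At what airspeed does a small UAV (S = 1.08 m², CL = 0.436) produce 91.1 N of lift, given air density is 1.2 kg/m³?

v = 18 m/s

L = ½ρv²S·CL ⇒ v = √(2L/(ρ·S·CL))
v = √(2 × 91.1 / (1.2 × 1.08 × 0.436)) = √322.4 = 18 m/s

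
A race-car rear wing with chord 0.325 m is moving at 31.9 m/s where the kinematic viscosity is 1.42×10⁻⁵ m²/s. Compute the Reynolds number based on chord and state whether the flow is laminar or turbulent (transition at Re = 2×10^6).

Re = 7.3×10^5 (laminar)

Re = v·c/ν = 31.9 × 0.325 / (1.42×10⁻⁵) = 7.3×10^5
Since 7.3×10^5 < 2×10^6, the flow is laminar.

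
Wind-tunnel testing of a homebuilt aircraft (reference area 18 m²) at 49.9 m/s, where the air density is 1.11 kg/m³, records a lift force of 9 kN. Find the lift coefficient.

CL = 0.362

From L = ½ρv²S·CL, rearranging gives CL = 2L/(ρv²S).
CL = 2 × 9000 / (1.11 × 49.9² × 18) = 0.362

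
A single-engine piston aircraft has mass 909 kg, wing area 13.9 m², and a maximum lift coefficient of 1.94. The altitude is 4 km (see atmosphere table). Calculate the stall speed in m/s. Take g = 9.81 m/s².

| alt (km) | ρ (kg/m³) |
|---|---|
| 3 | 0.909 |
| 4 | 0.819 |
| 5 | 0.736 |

At 4 km, from the table: ρ = 0.819 kg/m³.
At stall, lift equals weight: L = W = m·g = 909 × 9.81 = 8917 N.
From L = ½ρV²S·CL,max = W: V_stall = √(2W/(ρSCL,max)) = √(2·8917/(0.819·13.9·1.94))
V_stall = √807.5 = 28.4 m/s

V_stall = 28.4 m/s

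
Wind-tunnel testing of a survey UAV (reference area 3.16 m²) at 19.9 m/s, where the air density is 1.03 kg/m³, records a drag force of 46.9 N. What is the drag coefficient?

From D = ½ρv²S·CD, rearranging gives CD = 2D/(ρv²S).
CD = 2 × 46.9 / (1.03 × 19.9² × 3.16) = 0.0728

CD = 0.0728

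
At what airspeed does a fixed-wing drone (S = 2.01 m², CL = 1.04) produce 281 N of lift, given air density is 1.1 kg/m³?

L = ½ρv²S·CL ⇒ v = √(2L/(ρ·S·CL))
v = √(2 × 281 / (1.1 × 2.01 × 1.04)) = √244.4 = 15.6 m/s

v = 15.6 m/s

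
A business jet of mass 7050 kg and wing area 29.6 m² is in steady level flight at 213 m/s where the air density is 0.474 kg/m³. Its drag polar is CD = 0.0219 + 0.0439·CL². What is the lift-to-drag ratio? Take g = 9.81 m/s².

L/D = 9.06

In steady level flight, lift balances weight: W = mg = 7050 × 9.81 = 69160 N.
Dynamic pressure q = 0.5 × 0.474 × 213² = 10750 Pa.
CL = 2W/(ρv²S) = 2×69160/(0.474×213²×29.6) = 0.2173.
CD = 0.0219 + 0.0439 × 0.2173² = 0.02397.
L/D = CL/CD = 0.2173 / 0.02397 = 9.06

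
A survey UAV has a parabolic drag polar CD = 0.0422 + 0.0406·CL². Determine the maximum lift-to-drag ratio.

For CD = CD0 + K·CL², (L/D)max occurs at CL* = √(CD0/K) and equals 1/(2√(K·CD0)).
(L/D)max = 1/(2√(0.0406 × 0.0422)) = 1/(2 × 0.04139) = 12.1

(L/D)max = 12.1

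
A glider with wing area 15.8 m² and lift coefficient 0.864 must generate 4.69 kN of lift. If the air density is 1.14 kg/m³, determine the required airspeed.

v = 24.6 m/s

L = ½ρv²S·CL ⇒ v = √(2L/(ρ·S·CL))
v = √(2 × 4690 / (1.14 × 15.8 × 0.864)) = √602.7 = 24.6 m/s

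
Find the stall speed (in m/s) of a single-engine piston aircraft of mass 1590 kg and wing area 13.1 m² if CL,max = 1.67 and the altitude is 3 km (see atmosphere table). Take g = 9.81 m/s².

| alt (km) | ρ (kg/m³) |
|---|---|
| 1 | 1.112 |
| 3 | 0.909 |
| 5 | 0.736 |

At 3 km, from the table: ρ = 0.909 kg/m³.
Stall occurs when L = W at CL,max. W = mg = 1590 × 9.81 = 15600 N.
From L = ½ρV²S·CL,max = W: V_stall = √(2W/(ρSCL,max)) = √(2·15600/(0.909·13.1·1.67))
V_stall = √1569 = 39.6 m/s

V_stall = 39.6 m/s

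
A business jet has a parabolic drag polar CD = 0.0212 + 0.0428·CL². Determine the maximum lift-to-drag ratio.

(L/D)max = 16.6

For CD = CD0 + K·CL², (L/D)max occurs at CL* = √(CD0/K) and equals 1/(2√(K·CD0)).
(L/D)max = 1/(2√(0.0428 × 0.0212)) = 1/(2 × 0.03012) = 16.6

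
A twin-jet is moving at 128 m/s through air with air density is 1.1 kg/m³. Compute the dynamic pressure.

q = ½ρv² = ½ × 1.1 × 128² = 9010 Pa

q = 9010 Pa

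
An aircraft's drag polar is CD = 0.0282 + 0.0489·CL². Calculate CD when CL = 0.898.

CD = 0.0676

CD = 0.0282 + 0.0489 × 0.898² = 0.0282 + 0.03943 = 0.0676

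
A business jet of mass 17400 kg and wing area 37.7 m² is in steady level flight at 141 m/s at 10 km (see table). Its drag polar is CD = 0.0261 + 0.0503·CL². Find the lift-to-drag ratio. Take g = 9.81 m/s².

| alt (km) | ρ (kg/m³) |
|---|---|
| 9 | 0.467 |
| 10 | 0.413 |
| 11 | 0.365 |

L/D = 12.6

At 10 km, from the table: ρ = 0.413 kg/m³.
In steady level flight, lift balances weight: W = mg = 17400 × 9.81 = 1.7069×10^5 N.
Dynamic pressure q = 0.5 × 0.413 × 141² = 4105 Pa.
Required CL = L/(qS) = 1.7069×10^5/(4105·37.7) = 1.103.
CD = 0.0261 + 0.0503 × 1.103² = 0.08728.
L/D = CL/CD = 1.103 / 0.08728 = 12.6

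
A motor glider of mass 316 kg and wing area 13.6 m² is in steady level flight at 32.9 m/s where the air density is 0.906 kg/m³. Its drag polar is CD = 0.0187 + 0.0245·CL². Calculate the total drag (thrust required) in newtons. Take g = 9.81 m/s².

D = 160 N

Weight W = mg = 316 × 9.81 = 3100 N; in level flight L = W.
q = ½ρv² = ½ × 0.906 × 32.9² = 490.3 Pa.
CL = W/(q·S) = 3100 / (490.3 × 13.6) = 0.4649.
CD = 0.0187 + 0.0245 × 0.4649² = 0.02399.
D = q·S·CD = 490.3 × 13.6 × 0.02399 = 160 N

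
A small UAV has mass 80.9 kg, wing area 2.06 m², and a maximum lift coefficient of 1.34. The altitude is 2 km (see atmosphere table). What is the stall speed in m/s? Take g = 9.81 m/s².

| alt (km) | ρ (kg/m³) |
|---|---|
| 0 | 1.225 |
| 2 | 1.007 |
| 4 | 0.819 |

V_stall = 23.9 m/s

At 2 km, from the table: ρ = 1.007 kg/m³.
At stall, lift equals weight: L = W = m·g = 80.9 × 9.81 = 793.6 N.
V_stall = √(2W/(ρ·S·CL,max)) = √(2 × 793.6 / (1.007 × 2.06 × 1.34))
V_stall = √571 = 23.9 m/s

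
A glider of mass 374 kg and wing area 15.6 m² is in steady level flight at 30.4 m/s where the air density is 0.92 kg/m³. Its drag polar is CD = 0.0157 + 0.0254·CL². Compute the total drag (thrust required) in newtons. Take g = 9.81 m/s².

Weight W = mg = 374 × 9.81 = 3668.9 N; in level flight L = W.
q = ½ρv² = ½ × 0.92 × 30.4² = 425.1 Pa.
Required CL = L/(qS) = 3668.9/(425.1·15.6) = 0.5532.
CD = 0.0157 + 0.0254 × 0.5532² = 0.02347.
D = q·S·CD = 425.1 × 15.6 × 0.02347 = 155.7 N

D = 156 N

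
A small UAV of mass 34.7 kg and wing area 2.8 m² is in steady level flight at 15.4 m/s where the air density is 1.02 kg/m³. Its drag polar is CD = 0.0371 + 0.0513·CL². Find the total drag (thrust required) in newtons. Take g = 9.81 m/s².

D = 30.1 N

Weight W = mg = 34.7 × 9.81 = 340.41 N; in level flight L = W.
q = ½ρv² = ½ × 1.02 × 15.4² = 121 Pa.
CL = W/(q·S) = 340.41 / (121 × 2.8) = 1.005.
CD = 0.0371 + 0.0513 × 1.005² = 0.08893.
D = q·S·CD = 121 × 2.8 × 0.08893 = 30.12 N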